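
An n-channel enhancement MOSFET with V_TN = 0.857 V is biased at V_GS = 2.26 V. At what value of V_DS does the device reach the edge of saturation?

V_DS,sat = 1.40 V

The boundary between triode and saturation is V_DS = V_GS − V_TN = V_ov.
V_ov = 2.26 − 0.857 = 1.4 V.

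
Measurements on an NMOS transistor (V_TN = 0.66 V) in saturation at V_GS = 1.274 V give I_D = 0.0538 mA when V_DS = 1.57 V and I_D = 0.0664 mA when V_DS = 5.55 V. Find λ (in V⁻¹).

With V_GS fixed, I_D ∝ (1 + λ V_DS) in saturation, so I_D2/I_D1 = (1 + λ V_DS2)/(1 + λ V_DS1).
0.0664/0.0538 = 1.234 = (1 + 5.55 λ)/(1 + 1.57 λ).
Solving: λ (I_D1 V_DS2 − I_D2 V_DS1) = I_D2 − I_D1, so λ = (0.0664 − 0.0538) / (0.0538 × 5.55 − 0.0664 × 1.57) = 0.0126 / 0.194 = 0.0648 V⁻¹.

λ = 0.0648 V⁻¹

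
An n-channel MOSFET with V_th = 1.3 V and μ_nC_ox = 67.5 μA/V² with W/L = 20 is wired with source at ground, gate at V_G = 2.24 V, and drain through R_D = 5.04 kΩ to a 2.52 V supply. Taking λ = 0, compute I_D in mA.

I_D = 0.416 mA

V_GS = V_G = 2.24 V, so V_ov = 2.24 − 1.3 = 0.94 V.
k_n = μ_nC_ox · (W/L) = 1.35 mA/V².
Assume saturation: I_D = ½ k_n V_ov² = 0.5 × 1.35 × 0.94² = 0.596 mA, giving V_DS = V_DD − I_D R_D = 2.52 − 0.596 × 5.04 = -0.486 V.
But -0.486 V < V_ov = 0.94 V, so the device is actually in triode.
In triode I_D = k_n[V_ov V_DS − ½ V_DS²] and I_D = (V_DD − V_DS)/R_D. Equating: 3.4 V_DS² − 7.396 V_DS + 2.52 = 0, giving V_DS = 0.423 V (the root below V_ov).
I_D = (2.52 − 0.423) / 5.04 = 0.416 mA.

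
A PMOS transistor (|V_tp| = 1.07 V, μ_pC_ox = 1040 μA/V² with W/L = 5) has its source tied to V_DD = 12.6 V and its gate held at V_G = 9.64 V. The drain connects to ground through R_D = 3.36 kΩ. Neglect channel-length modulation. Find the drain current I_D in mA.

I_D = 3.63 mA

V_SG = V_DD − V_G = 12.6 − 9.64 = 2.96 V, so V_ov = 2.96 − 1.07 = 1.89 V.
k_p = μ_pC_ox · (W/L) = 5.2 mA/V².
Assume saturation: I_D = ½ k_p V_ov² = 0.5 × 5.2 × 1.89² = 9.29 mA, giving V_SD = V_DD − I_D R_D = 12.6 − 9.29 × 3.36 = -18.6 V.
But -18.6 V < V_ov = 1.89 V, so the device is actually in triode.
In triode I_D = k_p[V_ov V_SD − ½ V_SD²] and I_D = (V_DD − V_SD)/R_D. Equating: 8.74 V_SD² − 34.02 V_SD + 12.6 = 0, giving V_SD = 0.414 V (the root below V_ov).
I_D = (12.6 − 0.414) / 3.36 = 3.63 mA.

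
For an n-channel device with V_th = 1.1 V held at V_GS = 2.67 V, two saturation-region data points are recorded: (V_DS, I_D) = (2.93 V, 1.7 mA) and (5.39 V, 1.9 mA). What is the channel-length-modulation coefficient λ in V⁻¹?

λ = 0.0556 V⁻¹

With V_GS fixed, I_D ∝ (1 + λ V_DS) in saturation, so I_D2/I_D1 = (1 + λ V_DS2)/(1 + λ V_DS1).
1.9/1.7 = 1.118 = (1 + 5.39 λ)/(1 + 2.93 λ).
Solving: λ (I_D1 V_DS2 − I_D2 V_DS1) = I_D2 − I_D1, so λ = (1.9 − 1.7) / (1.7 × 5.39 − 1.9 × 2.93) = 0.2 / 3.6 = 0.0556 V⁻¹.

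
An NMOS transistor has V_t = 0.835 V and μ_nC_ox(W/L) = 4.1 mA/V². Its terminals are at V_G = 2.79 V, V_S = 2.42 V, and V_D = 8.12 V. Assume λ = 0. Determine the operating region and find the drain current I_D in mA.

V_GS = V_G − V_S = 2.79 − 2.42 = 0.37 V; V_DS = V_D − V_S = 8.12 − 2.42 = 5.7 V.
V_GS = 0.37 V < V_t = 0.835 V, so the transistor is in cutoff.

Cutoff; I_D = 0 mA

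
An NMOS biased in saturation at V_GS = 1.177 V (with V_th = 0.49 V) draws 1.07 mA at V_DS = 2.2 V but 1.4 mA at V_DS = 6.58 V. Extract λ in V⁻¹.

With V_GS fixed, I_D ∝ (1 + λ V_DS) in saturation, so I_D2/I_D1 = (1 + λ V_DS2)/(1 + λ V_DS1).
1.4/1.07 = 1.308 = (1 + 6.58 λ)/(1 + 2.2 λ).
Solving: λ (I_D1 V_DS2 − I_D2 V_DS1) = I_D2 − I_D1, so λ = (1.4 − 1.07) / (1.07 × 6.58 − 1.4 × 2.2) = 0.33 / 3.96 = 0.0833 V⁻¹.

λ = 0.0833 V⁻¹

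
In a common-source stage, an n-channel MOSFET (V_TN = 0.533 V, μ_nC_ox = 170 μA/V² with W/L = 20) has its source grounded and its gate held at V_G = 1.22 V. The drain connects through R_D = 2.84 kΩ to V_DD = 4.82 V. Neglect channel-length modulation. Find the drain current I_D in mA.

I_D = 0.802 mA

V_GS = V_G = 1.22 V, so V_ov = 1.22 − 0.533 = 0.687 V.
k_n = μ_nC_ox · (W/L) = 3.4 mA/V².
Assume saturation: I_D = ½ k_n V_ov² = 0.5 × 3.4 × 0.687² = 0.802 mA, giving V_DS = V_DD − I_D R_D = 4.82 − 0.802 × 2.84 = 2.54 V.
V_DS = 2.54 V ≥ V_ov = 0.687 V, confirming saturation.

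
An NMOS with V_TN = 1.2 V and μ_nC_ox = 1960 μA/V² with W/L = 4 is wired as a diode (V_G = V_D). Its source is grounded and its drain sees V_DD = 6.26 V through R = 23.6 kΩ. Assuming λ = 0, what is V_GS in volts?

V_GS = 1.43 V

With gate tied to drain, V_GS = V_DS ≥ V_GS − V_TN, so the device is in saturation.
k_n = μ_nC_ox · (W/L) = 7.84 mA/V².
KCL at the drain: ½ k_n (V_GS − V_TN)² = (V_DD − V_GS)/R.
Let x = V_GS − 1.2. Then 92.5 x² + x − 5.06 = 0, giving x = 0.229 V (positive root), so V_GS = 1.43 V.
I_D = (V_DD − V_GS)/R = (6.26 − 1.43) / 23.6 = 0.205 mA.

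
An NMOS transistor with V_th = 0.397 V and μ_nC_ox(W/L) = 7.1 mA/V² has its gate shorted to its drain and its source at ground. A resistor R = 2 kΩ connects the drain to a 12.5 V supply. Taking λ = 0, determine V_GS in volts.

V_GS = 1.63 V

With gate tied to drain, V_GS = V_DS ≥ V_GS − V_th, so the device is in saturation.
KCL at the drain: ½ k_n (V_GS − V_th)² = (V_DD − V_GS)/R.
Let x = V_GS − 0.397. Then 7.1 x² + x − 12.1 = 0, giving x = 1.24 V (positive root), so V_GS = 1.63 V.
I_D = (V_DD − V_GS)/R = (12.5 − 1.63) / 2 = 5.43 mA.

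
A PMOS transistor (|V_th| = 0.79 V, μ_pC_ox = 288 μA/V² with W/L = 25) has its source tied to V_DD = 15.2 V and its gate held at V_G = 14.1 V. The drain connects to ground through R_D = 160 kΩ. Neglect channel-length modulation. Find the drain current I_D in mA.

V_SG = V_DD − V_G = 15.2 − 14.1 = 1.1 V, so V_ov = 1.1 − 0.79 = 0.31 V.
k_p = μ_pC_ox · (W/L) = 7.2 mA/V².
Assume saturation: I_D = ½ k_p V_ov² = 0.5 × 7.2 × 0.31² = 0.346 mA, giving V_SD = V_DD − I_D R_D = 15.2 − 0.346 × 160 = -40.2 V.
But -40.2 V < V_ov = 0.31 V, so the device is actually in triode.
In triode I_D = k_p[V_ov V_SD − ½ V_SD²] and I_D = (V_DD − V_SD)/R_D. Equating: 576 V_SD² − 358.1 V_SD + 15.2 = 0, giving V_SD = 0.0458 V (the root below V_ov).
I_D = (15.2 − 0.0458) / 160 = 0.0947 mA.

I_D = 0.0947 mA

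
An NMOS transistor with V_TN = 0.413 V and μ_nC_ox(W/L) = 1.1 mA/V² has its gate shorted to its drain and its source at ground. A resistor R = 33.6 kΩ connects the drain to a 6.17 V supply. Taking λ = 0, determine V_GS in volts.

With gate tied to drain, V_GS = V_DS ≥ V_GS − V_TN, so the device is in saturation.
KCL at the drain: ½ k_n (V_GS − V_TN)² = (V_DD − V_GS)/R.
Let x = V_GS − 0.413. Then 18.5 x² + x − 5.757 = 0, giving x = 0.532 V (positive root), so V_GS = 0.945 V.
I_D = (V_DD − V_GS)/R = (6.17 − 0.945) / 33.6 = 0.156 mA.

V_GS = 0.945 V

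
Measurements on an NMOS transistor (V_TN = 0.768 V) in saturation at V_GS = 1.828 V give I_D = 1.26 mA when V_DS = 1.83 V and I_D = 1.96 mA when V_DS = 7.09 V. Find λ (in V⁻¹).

With V_GS fixed, I_D ∝ (1 + λ V_DS) in saturation, so I_D2/I_D1 = (1 + λ V_DS2)/(1 + λ V_DS1).
1.96/1.26 = 1.556 = (1 + 7.09 λ)/(1 + 1.83 λ).
Solving: λ (I_D1 V_DS2 − I_D2 V_DS1) = I_D2 − I_D1, so λ = (1.96 − 1.26) / (1.26 × 7.09 − 1.96 × 1.83) = 0.7 / 5.35 = 0.131 V⁻¹.

λ = 0.131 V⁻¹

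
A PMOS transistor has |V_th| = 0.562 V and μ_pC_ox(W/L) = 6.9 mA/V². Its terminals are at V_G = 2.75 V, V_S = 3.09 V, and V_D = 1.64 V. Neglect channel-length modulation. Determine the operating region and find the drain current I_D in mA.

V_SG = V_S − V_G = 3.09 − 2.75 = 0.34 V; V_SD = V_S − V_D = 3.09 − 1.64 = 1.45 V.
V_SG = 0.34 V < |V_th| = 0.562 V, so the transistor is in cutoff.

Cutoff; I_D = 0 mA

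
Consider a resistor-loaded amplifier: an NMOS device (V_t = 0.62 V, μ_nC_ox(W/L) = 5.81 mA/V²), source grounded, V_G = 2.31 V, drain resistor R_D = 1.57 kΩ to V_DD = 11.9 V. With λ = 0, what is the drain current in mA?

I_D = 6.94 mA

V_GS = V_G = 2.31 V, so V_ov = 2.31 − 0.62 = 1.69 V.
Assume saturation: I_D = ½ k_n V_ov² = 0.5 × 5.81 × 1.69² = 8.3 mA, giving V_DS = V_DD − I_D R_D = 11.9 − 8.3 × 1.57 = -1.13 V.
But -1.13 V < V_ov = 1.69 V, so the device is actually in triode.
In triode I_D = k_n[V_ov V_DS − ½ V_DS²] and I_D = (V_DD − V_DS)/R_D. Equating: 4.56 V_DS² − 16.42 V_DS + 11.9 = 0, giving V_DS = 1.01 V (the root below V_ov).
I_D = (11.9 − 1.01) / 1.57 = 6.94 mA.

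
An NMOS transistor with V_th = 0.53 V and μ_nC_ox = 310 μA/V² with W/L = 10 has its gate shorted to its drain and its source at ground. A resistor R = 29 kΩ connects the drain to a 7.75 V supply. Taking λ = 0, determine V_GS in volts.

V_GS = 0.920 V

With gate tied to drain, V_GS = V_DS ≥ V_GS − V_th, so the device is in saturation.
k_n = μ_nC_ox · (W/L) = 3.1 mA/V².
KCL at the drain: ½ k_n (V_GS − V_th)² = (V_DD − V_GS)/R.
Let x = V_GS − 0.53. Then 45 x² + x − 7.22 = 0, giving x = 0.39 V (positive root), so V_GS = 0.92 V.
I_D = (V_DD − V_GS)/R = (7.75 − 0.92) / 29 = 0.236 mA.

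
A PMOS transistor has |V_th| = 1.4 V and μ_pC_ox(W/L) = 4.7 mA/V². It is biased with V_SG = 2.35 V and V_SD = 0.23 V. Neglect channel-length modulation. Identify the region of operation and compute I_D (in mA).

Triode; I_D = 0.903 mA

V_ov = V_SG − |V_th| = 2.35 − 1.4 = 0.95 V.
Since V_SD = 0.23 V < V_ov = 0.95 V, the device is in the triode region.
I_D = k_p [V_ov · V_SD − ½ V_SD²] = 4.7 × [0.95 × 0.23 − 0.5 × 0.23²] = 0.903 mA.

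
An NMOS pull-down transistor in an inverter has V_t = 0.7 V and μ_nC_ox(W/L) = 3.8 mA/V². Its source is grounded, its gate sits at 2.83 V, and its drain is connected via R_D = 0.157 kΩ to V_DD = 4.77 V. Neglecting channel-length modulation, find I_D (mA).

V_GS = V_G = 2.83 V, so V_ov = 2.83 − 0.7 = 2.13 V.
Assume saturation: I_D = ½ k_n V_ov² = 0.5 × 3.8 × 2.13² = 8.62 mA, giving V_DS = V_DD − I_D R_D = 4.77 − 8.62 × 0.157 = 3.42 V.
V_DS = 3.42 V ≥ V_ov = 2.13 V, confirming saturation.

I_D = 8.62 mA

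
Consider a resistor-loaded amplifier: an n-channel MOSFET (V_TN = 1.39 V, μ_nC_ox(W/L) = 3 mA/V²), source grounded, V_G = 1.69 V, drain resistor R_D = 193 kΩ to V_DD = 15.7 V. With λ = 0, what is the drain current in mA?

V_GS = V_G = 1.69 V, so V_ov = 1.69 − 1.39 = 0.3 V.
Assume saturation: I_D = ½ k_n V_ov² = 0.5 × 3 × 0.3² = 0.135 mA, giving V_DS = V_DD − I_D R_D = 15.7 − 0.135 × 193 = -10.4 V.
But -10.4 V < V_ov = 0.3 V, so the device is actually in triode.
In triode I_D = k_n[V_ov V_DS − ½ V_DS²] and I_D = (V_DD − V_DS)/R_D. Equating: 290 V_DS² − 174.7 V_DS + 15.7 = 0, giving V_DS = 0.11 V (the root below V_ov).
I_D = (15.7 − 0.11) / 193 = 0.0808 mA.

I_D = 0.0808 mA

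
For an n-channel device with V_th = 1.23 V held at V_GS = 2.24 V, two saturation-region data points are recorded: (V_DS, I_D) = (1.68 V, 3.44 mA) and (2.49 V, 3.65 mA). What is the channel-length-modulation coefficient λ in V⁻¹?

λ = 0.0863 V⁻¹

With V_GS fixed, I_D ∝ (1 + λ V_DS) in saturation, so I_D2/I_D1 = (1 + λ V_DS2)/(1 + λ V_DS1).
3.65/3.44 = 1.061 = (1 + 2.49 λ)/(1 + 1.68 λ).
Solving: λ (I_D1 V_DS2 − I_D2 V_DS1) = I_D2 − I_D1, so λ = (3.65 − 3.44) / (3.44 × 2.49 − 3.65 × 1.68) = 0.21 / 2.43 = 0.0863 V⁻¹.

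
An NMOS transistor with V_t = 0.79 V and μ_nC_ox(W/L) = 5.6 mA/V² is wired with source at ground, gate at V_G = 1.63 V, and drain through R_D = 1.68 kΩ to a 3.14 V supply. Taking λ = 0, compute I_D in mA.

V_GS = V_G = 1.63 V, so V_ov = 1.63 − 0.79 = 0.84 V.
Assume saturation: I_D = ½ k_n V_ov² = 0.5 × 5.6 × 0.84² = 1.98 mA, giving V_DS = V_DD − I_D R_D = 3.14 − 1.98 × 1.68 = -0.179 V.
But -0.179 V < V_ov = 0.84 V, so the device is actually in triode.
In triode I_D = k_n[V_ov V_DS − ½ V_DS²] and I_D = (V_DD − V_DS)/R_D. Equating: 4.7 V_DS² − 8.903 V_DS + 3.14 = 0, giving V_DS = 0.469 V (the root below V_ov).
I_D = (3.14 − 0.469) / 1.68 = 1.59 mA.

I_D = 1.59 mA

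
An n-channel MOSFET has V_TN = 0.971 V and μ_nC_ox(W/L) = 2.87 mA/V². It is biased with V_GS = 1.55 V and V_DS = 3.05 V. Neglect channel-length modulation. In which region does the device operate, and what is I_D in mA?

V_ov = V_GS − V_TN = 1.55 − 0.971 = 0.579 V.
Since V_DS = 3.05 V ≥ V_ov = 0.579 V, the device is in saturation.
I_D = ½ k_n V_ov² = 0.5 × 2.87 × 0.579² = 0.481 mA.

Saturation; I_D = 0.481 mA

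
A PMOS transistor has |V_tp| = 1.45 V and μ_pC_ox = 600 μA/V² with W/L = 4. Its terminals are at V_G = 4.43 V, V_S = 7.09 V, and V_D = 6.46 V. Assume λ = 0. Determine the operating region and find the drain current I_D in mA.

Triode; I_D = 1.35 mA

V_SG = V_S − V_G = 7.09 − 4.43 = 2.66 V; V_SD = V_S − V_D = 7.09 − 6.46 = 0.63 V.
k_p = μ_pC_ox · (W/L) = 2.4 mA/V².
V_ov = V_SG − |V_tp| = 2.66 − 1.45 = 1.21 V.
Since V_SD = 0.63 V < V_ov = 1.21 V, the device is in the triode region.
I_D = k_p [V_ov · V_SD − ½ V_SD²] = 2.4 × [1.21 × 0.63 − 0.5 × 0.63²] = 1.35 mA.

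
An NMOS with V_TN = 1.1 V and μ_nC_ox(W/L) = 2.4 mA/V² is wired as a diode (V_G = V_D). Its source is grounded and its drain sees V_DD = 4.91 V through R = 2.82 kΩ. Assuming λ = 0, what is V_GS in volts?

V_GS = 2.02 V

With gate tied to drain, V_GS = V_DS ≥ V_GS − V_TN, so the device is in saturation.
KCL at the drain: ½ k_n (V_GS − V_TN)² = (V_DD − V_GS)/R.
Let x = V_GS − 1.1. Then 3.38 x² + x − 3.81 = 0, giving x = 0.924 V (positive root), so V_GS = 2.02 V.
I_D = (V_DD − V_GS)/R = (4.91 − 2.02) / 2.82 = 1.02 mA.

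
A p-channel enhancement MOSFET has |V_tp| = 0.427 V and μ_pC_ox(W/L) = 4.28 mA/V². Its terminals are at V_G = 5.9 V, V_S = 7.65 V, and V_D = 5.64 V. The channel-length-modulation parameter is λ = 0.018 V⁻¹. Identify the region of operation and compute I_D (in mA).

V_SG = V_S − V_G = 7.65 − 5.9 = 1.75 V; V_SD = V_S − V_D = 7.65 − 5.64 = 2.01 V.
V_ov = V_SG − |V_tp| = 1.75 − 0.427 = 1.32 V.
Since V_SD = 2.01 V ≥ V_ov = 1.32 V, the device is in saturation.
I_D = ½ k_p V_ov² (1 + λ V_SD) = 0.5 × 4.28 × 1.32² × (1 + 0.018 × 2.01) = 3.88 mA.

Saturation; I_D = 3.88 mA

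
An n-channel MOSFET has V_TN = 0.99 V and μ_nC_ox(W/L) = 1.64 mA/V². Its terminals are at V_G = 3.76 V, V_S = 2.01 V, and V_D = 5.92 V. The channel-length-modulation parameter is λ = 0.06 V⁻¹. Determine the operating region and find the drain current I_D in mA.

V_GS = V_G − V_S = 3.76 − 2.01 = 1.75 V; V_DS = V_D − V_S = 5.92 − 2.01 = 3.91 V.
V_ov = V_GS − V_TN = 1.75 − 0.99 = 0.76 V.
Since V_DS = 3.91 V ≥ V_ov = 0.76 V, the device is in saturation.
I_D = ½ k_n V_ov² (1 + λ V_DS) = 0.5 × 1.64 × 0.76² × (1 + 0.06 × 3.91) = 0.585 mA.

Saturation; I_D = 0.585 mA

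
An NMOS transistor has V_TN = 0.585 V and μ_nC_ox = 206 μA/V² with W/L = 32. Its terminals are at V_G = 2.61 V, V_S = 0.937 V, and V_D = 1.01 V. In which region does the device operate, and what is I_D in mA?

Triode; I_D = 0.506 mA

V_GS = V_G − V_S = 2.61 − 0.937 = 1.67 V; V_DS = V_D − V_S = 1.01 − 0.937 = 0.073 V.
k_n = μ_nC_ox · (W/L) = 6.592 mA/V².
V_ov = V_GS − V_TN = 1.67 − 0.585 = 1.09 V.
Since V_DS = 0.073 V < V_ov = 1.09 V, the device is in the triode region.
I_D = k_n [V_ov · V_DS − ½ V_DS²] = 6.592 × [1.09 × 0.073 − 0.5 × 0.073²] = 0.506 mA.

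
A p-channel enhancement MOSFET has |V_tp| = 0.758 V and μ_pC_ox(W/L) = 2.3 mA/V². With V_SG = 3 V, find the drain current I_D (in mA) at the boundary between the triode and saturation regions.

At the boundary V_SD = V_ov = V_SG − |V_tp| = 3 − 0.758 = 2.24 V.
I_D = ½ k_p V_ov² = 0.5 × 2.3 × 2.24² = 5.78 mA.

I_D = 5.78 mA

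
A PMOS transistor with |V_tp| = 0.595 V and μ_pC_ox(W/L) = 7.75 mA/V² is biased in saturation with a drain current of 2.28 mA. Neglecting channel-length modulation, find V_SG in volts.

V_SG = 1.36 V

In saturation I_D = ½ k_p (V_SG − |V_tp|)², so V_SG − |V_tp| = √(2 I_D / k_p) = √(2 × 2.28 / 7.75) = 0.767 V.
V_SG = 0.595 + 0.767 = 1.36 V.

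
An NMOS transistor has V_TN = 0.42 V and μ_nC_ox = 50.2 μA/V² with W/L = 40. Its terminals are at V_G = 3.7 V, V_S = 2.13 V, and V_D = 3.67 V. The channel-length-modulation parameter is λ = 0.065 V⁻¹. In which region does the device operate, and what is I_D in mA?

Saturation; I_D = 1.46 mA

V_GS = V_G − V_S = 3.7 − 2.13 = 1.57 V; V_DS = V_D − V_S = 3.67 − 2.13 = 1.54 V.
k_n = μ_nC_ox · (W/L) = 2.008 mA/V².
V_ov = V_GS − V_TN = 1.57 − 0.42 = 1.15 V.
Since V_DS = 1.54 V ≥ V_ov = 1.15 V, the device is in saturation.
I_D = ½ k_n V_ov² (1 + λ V_DS) = 0.5 × 2.008 × 1.15² × (1 + 0.065 × 1.54) = 1.46 mA.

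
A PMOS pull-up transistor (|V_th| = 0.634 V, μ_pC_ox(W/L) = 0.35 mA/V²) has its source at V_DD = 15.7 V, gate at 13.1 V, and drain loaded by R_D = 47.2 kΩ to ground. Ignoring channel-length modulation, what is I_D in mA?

V_SG = V_DD − V_G = 15.7 − 13.1 = 2.6 V, so V_ov = 2.6 − 0.634 = 1.97 V.
Assume saturation: I_D = ½ k_p V_ov² = 0.5 × 0.35 × 1.97² = 0.676 mA, giving V_SD = V_DD − I_D R_D = 15.7 − 0.676 × 47.2 = -16.2 V.
But -16.2 V < V_ov = 1.97 V, so the device is actually in triode.
In triode I_D = k_p[V_ov V_SD − ½ V_SD²] and I_D = (V_DD − V_SD)/R_D. Equating: 8.26 V_SD² − 33.48 V_SD + 15.7 = 0, giving V_SD = 0.541 V (the root below V_ov).
I_D = (15.7 − 0.541) / 47.2 = 0.321 mA.

I_D = 0.321 mA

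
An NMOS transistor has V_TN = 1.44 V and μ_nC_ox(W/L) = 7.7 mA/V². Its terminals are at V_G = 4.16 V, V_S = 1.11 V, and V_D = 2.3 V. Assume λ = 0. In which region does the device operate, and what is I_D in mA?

Triode; I_D = 9.30 mA

V_GS = V_G − V_S = 4.16 − 1.11 = 3.05 V; V_DS = V_D − V_S = 2.3 − 1.11 = 1.19 V.
V_ov = V_GS − V_TN = 3.05 − 1.44 = 1.61 V.
Since V_DS = 1.19 V < V_ov = 1.61 V, the device is in the triode region.
I_D = k_n [V_ov · V_DS − ½ V_DS²] = 7.7 × [1.61 × 1.19 − 0.5 × 1.19²] = 9.3 mA.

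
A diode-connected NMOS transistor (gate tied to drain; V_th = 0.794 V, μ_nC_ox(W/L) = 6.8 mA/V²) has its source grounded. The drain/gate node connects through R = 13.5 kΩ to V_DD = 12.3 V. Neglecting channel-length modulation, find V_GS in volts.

V_GS = 1.28 V

With gate tied to drain, V_GS = V_DS ≥ V_GS − V_th, so the device is in saturation.
KCL at the drain: ½ k_n (V_GS − V_th)² = (V_DD − V_GS)/R.
Let x = V_GS − 0.794. Then 45.9 x² + x − 11.51 = 0, giving x = 0.49 V (positive root), so V_GS = 1.28 V.
I_D = (V_DD − V_GS)/R = (12.3 − 1.28) / 13.5 = 0.816 mA.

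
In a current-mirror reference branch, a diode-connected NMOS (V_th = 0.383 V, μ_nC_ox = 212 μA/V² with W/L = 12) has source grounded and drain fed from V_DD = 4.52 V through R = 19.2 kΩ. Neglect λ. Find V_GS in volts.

With gate tied to drain, V_GS = V_DS ≥ V_GS − V_th, so the device is in saturation.
k_n = μ_nC_ox · (W/L) = 2.544 mA/V².
KCL at the drain: ½ k_n (V_GS − V_th)² = (V_DD − V_GS)/R.
Let x = V_GS − 0.383. Then 24.4 x² + x − 4.137 = 0, giving x = 0.392 V (positive root), so V_GS = 0.775 V.
I_D = (V_DD − V_GS)/R = (4.52 − 0.775) / 19.2 = 0.195 mA.

V_GS = 0.775 V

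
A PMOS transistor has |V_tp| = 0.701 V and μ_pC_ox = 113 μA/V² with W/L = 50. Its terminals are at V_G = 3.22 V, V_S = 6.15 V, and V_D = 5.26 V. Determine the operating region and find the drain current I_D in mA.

Triode; I_D = 8.97 mA

V_SG = V_S − V_G = 6.15 − 3.22 = 2.93 V; V_SD = V_S − V_D = 6.15 − 5.26 = 0.89 V.
k_p = μ_pC_ox · (W/L) = 5.65 mA/V².
V_ov = V_SG − |V_tp| = 2.93 − 0.701 = 2.23 V.
Since V_SD = 0.89 V < V_ov = 2.23 V, the device is in the triode region.
I_D = k_p [V_ov · V_SD − ½ V_SD²] = 5.65 × [2.23 × 0.89 − 0.5 × 0.89²] = 8.97 mA.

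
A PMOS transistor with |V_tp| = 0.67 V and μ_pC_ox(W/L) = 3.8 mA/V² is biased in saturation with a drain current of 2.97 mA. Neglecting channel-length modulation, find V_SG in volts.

V_SG = 1.92 V

In saturation I_D = ½ k_p (V_SG − |V_tp|)², so V_SG − |V_tp| = √(2 I_D / k_p) = √(2 × 2.97 / 3.8) = 1.25 V.
V_SG = 0.67 + 1.25 = 1.92 V.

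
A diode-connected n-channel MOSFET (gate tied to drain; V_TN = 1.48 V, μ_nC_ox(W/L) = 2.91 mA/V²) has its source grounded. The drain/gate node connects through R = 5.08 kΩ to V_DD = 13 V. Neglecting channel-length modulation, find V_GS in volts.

V_GS = 2.66 V

With gate tied to drain, V_GS = V_DS ≥ V_GS − V_TN, so the device is in saturation.
KCL at the drain: ½ k_n (V_GS − V_TN)² = (V_DD − V_GS)/R.
Let x = V_GS − 1.48. Then 7.39 x² + x − 11.52 = 0, giving x = 1.18 V (positive root), so V_GS = 2.66 V.
I_D = (V_DD − V_GS)/R = (13 − 2.66) / 5.08 = 2.03 mA.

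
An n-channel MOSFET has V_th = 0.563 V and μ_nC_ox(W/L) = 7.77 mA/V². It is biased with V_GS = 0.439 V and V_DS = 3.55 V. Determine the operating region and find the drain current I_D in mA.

V_GS = 0.439 V < V_th = 0.563 V, so the transistor is in cutoff.

Cutoff; I_D = 0 mA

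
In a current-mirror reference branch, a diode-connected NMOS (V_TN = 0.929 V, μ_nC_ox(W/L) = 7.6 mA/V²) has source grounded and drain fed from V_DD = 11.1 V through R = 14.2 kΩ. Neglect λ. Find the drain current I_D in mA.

With gate tied to drain, V_GS = V_DS ≥ V_GS − V_TN, so the device is in saturation.
KCL at the drain: ½ k_n (V_GS − V_TN)² = (V_DD − V_GS)/R.
Let x = V_GS − 0.929. Then 54 x² + x − 10.17 = 0, giving x = 0.425 V (positive root), so V_GS = 1.35 V.
I_D = (V_DD − V_GS)/R = (11.1 − 1.35) / 14.2 = 0.686 mA.

I_D = 0.686 mA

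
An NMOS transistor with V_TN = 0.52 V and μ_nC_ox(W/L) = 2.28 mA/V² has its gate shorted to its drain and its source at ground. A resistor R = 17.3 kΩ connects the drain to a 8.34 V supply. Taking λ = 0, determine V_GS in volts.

With gate tied to drain, V_GS = V_DS ≥ V_GS − V_TN, so the device is in saturation.
KCL at the drain: ½ k_n (V_GS − V_TN)² = (V_DD − V_GS)/R.
Let x = V_GS − 0.52. Then 19.7 x² + x − 7.82 = 0, giving x = 0.605 V (positive root), so V_GS = 1.12 V.
I_D = (V_DD − V_GS)/R = (8.34 − 1.12) / 17.3 = 0.417 mA.

V_GS = 1.12 V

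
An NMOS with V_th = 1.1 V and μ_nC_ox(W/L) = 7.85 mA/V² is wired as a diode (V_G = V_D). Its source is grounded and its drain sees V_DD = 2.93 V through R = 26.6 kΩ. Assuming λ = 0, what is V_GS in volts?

V_GS = 1.23 V

With gate tied to drain, V_GS = V_DS ≥ V_GS − V_th, so the device is in saturation.
KCL at the drain: ½ k_n (V_GS − V_th)² = (V_DD − V_GS)/R.
Let x = V_GS − 1.1. Then 104 x² + x − 1.83 = 0, giving x = 0.128 V (positive root), so V_GS = 1.23 V.
I_D = (V_DD − V_GS)/R = (2.93 − 1.23) / 26.6 = 0.064 mA.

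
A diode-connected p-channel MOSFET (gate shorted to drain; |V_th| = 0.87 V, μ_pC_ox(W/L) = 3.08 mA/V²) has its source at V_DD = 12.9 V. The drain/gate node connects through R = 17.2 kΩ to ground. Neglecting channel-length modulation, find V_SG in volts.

V_SG = 1.53 V

With gate tied to drain, V_SG = V_SD ≥ V_SG − |V_th|, so the device is in saturation.
KCL at the drain: ½ k_p (V_SG − |V_th|)² = (V_DD − V_SG)/R.
Let x = V_SG − 0.87. Then 26.5 x² + x − 12.03 = 0, giving x = 0.655 V (positive root), so V_SG = 1.53 V.
I_D = (V_DD − V_SG)/R = (12.9 − 1.53) / 17.2 = 0.661 mA.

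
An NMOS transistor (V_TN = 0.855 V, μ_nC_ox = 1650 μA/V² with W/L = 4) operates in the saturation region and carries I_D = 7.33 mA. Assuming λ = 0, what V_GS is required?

V_GS = 2.35 V

k_n = μ_nC_ox · (W/L) = 6.6 mA/V².
In saturation I_D = ½ k_n (V_GS − V_TN)², so V_GS − V_TN = √(2 I_D / k_n) = √(2 × 7.33 / 6.6) = 1.49 V.
V_GS = 0.855 + 1.49 = 2.35 V.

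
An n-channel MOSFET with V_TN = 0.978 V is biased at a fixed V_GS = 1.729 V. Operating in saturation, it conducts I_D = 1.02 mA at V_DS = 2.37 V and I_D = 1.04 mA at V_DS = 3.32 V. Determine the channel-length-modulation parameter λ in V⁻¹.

λ = 0.0217 V⁻¹

With V_GS fixed, I_D ∝ (1 + λ V_DS) in saturation, so I_D2/I_D1 = (1 + λ V_DS2)/(1 + λ V_DS1).
1.04/1.02 = 1.02 = (1 + 3.32 λ)/(1 + 2.37 λ).
Solving: λ (I_D1 V_DS2 − I_D2 V_DS1) = I_D2 − I_D1, so λ = (1.04 − 1.02) / (1.02 × 3.32 − 1.04 × 2.37) = 0.02 / 0.922 = 0.0217 V⁻¹.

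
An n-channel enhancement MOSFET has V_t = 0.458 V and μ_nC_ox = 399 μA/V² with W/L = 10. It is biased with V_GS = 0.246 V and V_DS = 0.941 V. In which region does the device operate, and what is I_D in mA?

V_GS = 0.246 V < V_t = 0.458 V, so the transistor is in cutoff.

Cutoff; I_D = 0 mA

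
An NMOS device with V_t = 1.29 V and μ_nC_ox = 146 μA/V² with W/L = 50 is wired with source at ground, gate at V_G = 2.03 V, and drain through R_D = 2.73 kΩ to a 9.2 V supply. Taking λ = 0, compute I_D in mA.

V_GS = V_G = 2.03 V, so V_ov = 2.03 − 1.29 = 0.74 V.
k_n = μ_nC_ox · (W/L) = 7.3 mA/V².
Assume saturation: I_D = ½ k_n V_ov² = 0.5 × 7.3 × 0.74² = 2 mA, giving V_DS = V_DD − I_D R_D = 9.2 − 2 × 2.73 = 3.74 V.
V_DS = 3.74 V ≥ V_ov = 0.74 V, confirming saturation.

I_D = 2.00 mA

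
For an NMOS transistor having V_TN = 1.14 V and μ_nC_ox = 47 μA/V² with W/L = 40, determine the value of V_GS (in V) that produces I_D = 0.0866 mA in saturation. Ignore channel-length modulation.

k_n = μ_nC_ox · (W/L) = 1.88 mA/V².
In saturation I_D = ½ k_n (V_GS − V_TN)², so V_GS − V_TN = √(2 I_D / k_n) = √(2 × 0.0866 / 1.88) = 0.304 V.
V_GS = 1.14 + 0.304 = 1.44 V.

V_GS = 1.44 V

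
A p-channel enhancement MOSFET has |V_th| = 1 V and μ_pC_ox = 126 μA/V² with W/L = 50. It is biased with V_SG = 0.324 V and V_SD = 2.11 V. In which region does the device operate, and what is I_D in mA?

Cutoff; I_D = 0 mA

V_SG = 0.324 V < |V_th| = 1 V, so the transistor is in cutoff.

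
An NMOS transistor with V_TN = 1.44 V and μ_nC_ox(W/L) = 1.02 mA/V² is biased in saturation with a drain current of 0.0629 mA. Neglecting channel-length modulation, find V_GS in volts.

V_GS = 1.79 V

In saturation I_D = ½ k_n (V_GS − V_TN)², so V_GS − V_TN = √(2 I_D / k_n) = √(2 × 0.0629 / 1.02) = 0.351 V.
V_GS = 1.44 + 0.351 = 1.79 V.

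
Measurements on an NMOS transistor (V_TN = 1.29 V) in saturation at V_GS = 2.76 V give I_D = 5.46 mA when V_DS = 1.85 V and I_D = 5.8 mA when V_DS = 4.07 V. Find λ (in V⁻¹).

With V_GS fixed, I_D ∝ (1 + λ V_DS) in saturation, so I_D2/I_D1 = (1 + λ V_DS2)/(1 + λ V_DS1).
5.8/5.46 = 1.062 = (1 + 4.07 λ)/(1 + 1.85 λ).
Solving: λ (I_D1 V_DS2 − I_D2 V_DS1) = I_D2 − I_D1, so λ = (5.8 − 5.46) / (5.46 × 4.07 − 5.8 × 1.85) = 0.34 / 11.5 = 0.0296 V⁻¹.

λ = 0.0296 V⁻¹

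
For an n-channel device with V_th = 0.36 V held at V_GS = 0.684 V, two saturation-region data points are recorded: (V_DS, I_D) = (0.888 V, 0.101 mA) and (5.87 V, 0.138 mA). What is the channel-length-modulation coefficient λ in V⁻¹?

With V_GS fixed, I_D ∝ (1 + λ V_DS) in saturation, so I_D2/I_D1 = (1 + λ V_DS2)/(1 + λ V_DS1).
0.138/0.101 = 1.366 = (1 + 5.87 λ)/(1 + 0.888 λ).
Solving: λ (I_D1 V_DS2 − I_D2 V_DS1) = I_D2 − I_D1, so λ = (0.138 − 0.101) / (0.101 × 5.87 − 0.138 × 0.888) = 0.037 / 0.47 = 0.0787 V⁻¹.

λ = 0.0787 V⁻¹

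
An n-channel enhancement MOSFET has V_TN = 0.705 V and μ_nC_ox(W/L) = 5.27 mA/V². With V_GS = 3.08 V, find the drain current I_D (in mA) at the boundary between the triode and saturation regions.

I_D = 14.9 mA

At the boundary V_DS = V_ov = V_GS − V_TN = 3.08 − 0.705 = 2.38 V.
I_D = ½ k_n V_ov² = 0.5 × 5.27 × 2.38² = 14.9 mA.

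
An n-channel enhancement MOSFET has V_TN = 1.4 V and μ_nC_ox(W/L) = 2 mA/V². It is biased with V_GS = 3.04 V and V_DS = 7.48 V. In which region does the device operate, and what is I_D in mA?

V_ov = V_GS − V_TN = 3.04 − 1.4 = 1.64 V.
Since V_DS = 7.48 V ≥ V_ov = 1.64 V, the device is in saturation.
I_D = ½ k_n V_ov² = 0.5 × 2 × 1.64² = 2.69 mA.

Saturation; I_D = 2.69 mA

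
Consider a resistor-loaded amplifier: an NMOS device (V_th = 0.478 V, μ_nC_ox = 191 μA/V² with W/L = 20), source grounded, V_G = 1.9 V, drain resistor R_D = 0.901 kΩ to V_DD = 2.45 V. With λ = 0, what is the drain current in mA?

I_D = 2.18 mA

V_GS = V_G = 1.9 V, so V_ov = 1.9 − 0.478 = 1.42 V.
k_n = μ_nC_ox · (W/L) = 3.82 mA/V².
Assume saturation: I_D = ½ k_n V_ov² = 0.5 × 3.82 × 1.42² = 3.86 mA, giving V_DS = V_DD − I_D R_D = 2.45 − 3.86 × 0.901 = -1.03 V.
But -1.03 V < V_ov = 1.42 V, so the device is actually in triode.
In triode I_D = k_n[V_ov V_DS − ½ V_DS²] and I_D = (V_DD − V_DS)/R_D. Equating: 1.72 V_DS² − 5.894 V_DS + 2.45 = 0, giving V_DS = 0.484 V (the root below V_ov).
I_D = (2.45 − 0.484) / 0.901 = 2.18 mA.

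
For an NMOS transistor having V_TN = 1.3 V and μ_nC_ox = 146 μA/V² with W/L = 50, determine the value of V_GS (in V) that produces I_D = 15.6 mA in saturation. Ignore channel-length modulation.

V_GS = 3.37 V

k_n = μ_nC_ox · (W/L) = 7.3 mA/V².
In saturation I_D = ½ k_n (V_GS − V_TN)², so V_GS − V_TN = √(2 I_D / k_n) = √(2 × 15.6 / 7.3) = 2.07 V.
V_GS = 1.3 + 2.07 = 3.37 V.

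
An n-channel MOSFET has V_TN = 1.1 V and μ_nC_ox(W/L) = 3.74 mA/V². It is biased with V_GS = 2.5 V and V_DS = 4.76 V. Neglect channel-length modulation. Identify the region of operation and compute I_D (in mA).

V_ov = V_GS − V_TN = 2.5 − 1.1 = 1.4 V.
Since V_DS = 4.76 V ≥ V_ov = 1.4 V, the device is in saturation.
I_D = ½ k_n V_ov² = 0.5 × 3.74 × 1.4² = 3.67 mA.

Saturation; I_D = 3.67 mA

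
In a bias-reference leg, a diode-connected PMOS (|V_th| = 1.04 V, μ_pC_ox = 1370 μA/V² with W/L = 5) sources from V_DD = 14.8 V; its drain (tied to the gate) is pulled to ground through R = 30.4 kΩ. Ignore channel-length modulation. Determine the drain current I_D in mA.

With gate tied to drain, V_SG = V_SD ≥ V_SG − |V_th|, so the device is in saturation.
k_p = μ_pC_ox · (W/L) = 6.85 mA/V².
KCL at the drain: ½ k_p (V_SG − |V_th|)² = (V_DD − V_SG)/R.
Let x = V_SG − 1.04. Then 104 x² + x − 13.76 = 0, giving x = 0.359 V (positive root), so V_SG = 1.4 V.
I_D = (V_DD − V_SG)/R = (14.8 − 1.4) / 30.4 = 0.441 mA.

I_D = 0.441 mA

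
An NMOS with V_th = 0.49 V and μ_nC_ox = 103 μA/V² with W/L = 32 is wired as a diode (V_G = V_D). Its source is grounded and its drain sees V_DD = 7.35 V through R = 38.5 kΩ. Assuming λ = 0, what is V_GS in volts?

V_GS = 0.811 V

With gate tied to drain, V_GS = V_DS ≥ V_GS − V_th, so the device is in saturation.
k_n = μ_nC_ox · (W/L) = 3.296 mA/V².
KCL at the drain: ½ k_n (V_GS − V_th)² = (V_DD − V_GS)/R.
Let x = V_GS − 0.49. Then 63.4 x² + x − 6.86 = 0, giving x = 0.321 V (positive root), so V_GS = 0.811 V.
I_D = (V_DD − V_GS)/R = (7.35 − 0.811) / 38.5 = 0.17 mA.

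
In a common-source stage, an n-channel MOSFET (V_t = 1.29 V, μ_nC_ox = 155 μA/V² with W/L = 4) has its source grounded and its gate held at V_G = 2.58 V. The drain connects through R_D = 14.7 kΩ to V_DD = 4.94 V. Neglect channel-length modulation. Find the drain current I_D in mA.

I_D = 0.304 mA

V_GS = V_G = 2.58 V, so V_ov = 2.58 − 1.29 = 1.29 V.
k_n = μ_nC_ox · (W/L) = 0.62 mA/V².
Assume saturation: I_D = ½ k_n V_ov² = 0.5 × 0.62 × 1.29² = 0.516 mA, giving V_DS = V_DD − I_D R_D = 4.94 − 0.516 × 14.7 = -2.64 V.
But -2.64 V < V_ov = 1.29 V, so the device is actually in triode.
In triode I_D = k_n[V_ov V_DS − ½ V_DS²] and I_D = (V_DD − V_DS)/R_D. Equating: 4.56 V_DS² − 12.76 V_DS + 4.94 = 0, giving V_DS = 0.464 V (the root below V_ov).
I_D = (4.94 − 0.464) / 14.7 = 0.304 mA.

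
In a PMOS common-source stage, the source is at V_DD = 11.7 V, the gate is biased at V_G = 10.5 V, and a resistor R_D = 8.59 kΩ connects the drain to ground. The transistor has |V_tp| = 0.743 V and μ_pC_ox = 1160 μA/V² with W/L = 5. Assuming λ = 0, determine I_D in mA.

V_SG = V_DD − V_G = 11.7 − 10.5 = 1.2 V, so V_ov = 1.2 − 0.743 = 0.457 V.
k_p = μ_pC_ox · (W/L) = 5.8 mA/V².
Assume saturation: I_D = ½ k_p V_ov² = 0.5 × 5.8 × 0.457² = 0.606 mA, giving V_SD = V_DD − I_D R_D = 11.7 − 0.606 × 8.59 = 6.5 V.
V_SD = 6.5 V ≥ V_ov = 0.457 V, confirming saturation.

I_D = 0.606 mA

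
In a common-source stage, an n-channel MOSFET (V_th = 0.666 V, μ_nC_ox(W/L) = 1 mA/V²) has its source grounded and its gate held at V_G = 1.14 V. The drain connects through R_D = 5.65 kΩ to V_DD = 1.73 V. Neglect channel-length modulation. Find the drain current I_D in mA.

I_D = 0.112 mA

V_GS = V_G = 1.14 V, so V_ov = 1.14 − 0.666 = 0.474 V.
Assume saturation: I_D = ½ k_n V_ov² = 0.5 × 1 × 0.474² = 0.112 mA, giving V_DS = V_DD − I_D R_D = 1.73 − 0.112 × 5.65 = 1.1 V.
V_DS = 1.1 V ≥ V_ov = 0.474 V, confirming saturation.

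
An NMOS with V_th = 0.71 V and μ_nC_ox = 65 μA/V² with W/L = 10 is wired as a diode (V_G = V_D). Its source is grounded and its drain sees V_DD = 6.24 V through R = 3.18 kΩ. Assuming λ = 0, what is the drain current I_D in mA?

I_D = 1.15 mA

With gate tied to drain, V_GS = V_DS ≥ V_GS − V_th, so the device is in saturation.
k_n = μ_nC_ox · (W/L) = 0.65 mA/V².
KCL at the drain: ½ k_n (V_GS − V_th)² = (V_DD − V_GS)/R.
Let x = V_GS − 0.71. Then 1.03 x² + x − 5.53 = 0, giving x = 1.88 V (positive root), so V_GS = 2.59 V.
I_D = (V_DD − V_GS)/R = (6.24 − 2.59) / 3.18 = 1.15 mA.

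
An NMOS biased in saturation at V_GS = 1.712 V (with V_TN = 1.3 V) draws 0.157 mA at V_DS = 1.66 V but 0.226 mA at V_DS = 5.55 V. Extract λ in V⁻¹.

λ = 0.139 V⁻¹

With V_GS fixed, I_D ∝ (1 + λ V_DS) in saturation, so I_D2/I_D1 = (1 + λ V_DS2)/(1 + λ V_DS1).
0.226/0.157 = 1.439 = (1 + 5.55 λ)/(1 + 1.66 λ).
Solving: λ (I_D1 V_DS2 − I_D2 V_DS1) = I_D2 − I_D1, so λ = (0.226 − 0.157) / (0.157 × 5.55 − 0.226 × 1.66) = 0.069 / 0.496 = 0.139 V⁻¹.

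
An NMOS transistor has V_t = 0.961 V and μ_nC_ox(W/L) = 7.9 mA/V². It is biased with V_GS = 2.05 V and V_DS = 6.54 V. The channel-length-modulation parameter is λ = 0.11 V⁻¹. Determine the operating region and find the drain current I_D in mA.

Saturation; I_D = 8.05 mA

V_ov = V_GS − V_t = 2.05 − 0.961 = 1.09 V.
Since V_DS = 6.54 V ≥ V_ov = 1.09 V, the device is in saturation.
I_D = ½ k_n V_ov² (1 + λ V_DS) = 0.5 × 7.9 × 1.09² × (1 + 0.11 × 6.54) = 8.05 mA.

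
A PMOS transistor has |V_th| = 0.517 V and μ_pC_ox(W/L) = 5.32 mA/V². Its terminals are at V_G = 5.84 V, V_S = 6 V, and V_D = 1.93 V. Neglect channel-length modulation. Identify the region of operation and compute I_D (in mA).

V_SG = V_S − V_G = 6 − 5.84 = 0.16 V; V_SD = V_S − V_D = 6 − 1.93 = 4.07 V.
V_SG = 0.16 V < |V_th| = 0.517 V, so the transistor is in cutoff.

Cutoff; I_D = 0 mA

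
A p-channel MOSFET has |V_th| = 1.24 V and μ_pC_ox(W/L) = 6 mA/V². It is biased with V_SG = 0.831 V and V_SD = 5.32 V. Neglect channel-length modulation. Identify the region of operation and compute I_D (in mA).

Cutoff; I_D = 0 mA

V_SG = 0.831 V < |V_th| = 1.24 V, so the transistor is in cutoff.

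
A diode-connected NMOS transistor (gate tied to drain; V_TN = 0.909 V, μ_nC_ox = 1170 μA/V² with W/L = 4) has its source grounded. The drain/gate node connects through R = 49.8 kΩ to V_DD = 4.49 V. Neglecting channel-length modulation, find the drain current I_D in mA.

With gate tied to drain, V_GS = V_DS ≥ V_GS − V_TN, so the device is in saturation.
k_n = μ_nC_ox · (W/L) = 4.68 mA/V².
KCL at the drain: ½ k_n (V_GS − V_TN)² = (V_DD − V_GS)/R.
Let x = V_GS − 0.909. Then 117 x² + x − 3.581 = 0, giving x = 0.171 V (positive root), so V_GS = 1.08 V.
I_D = (V_DD − V_GS)/R = (4.49 − 1.08) / 49.8 = 0.0685 mA.

I_D = 0.0685 mA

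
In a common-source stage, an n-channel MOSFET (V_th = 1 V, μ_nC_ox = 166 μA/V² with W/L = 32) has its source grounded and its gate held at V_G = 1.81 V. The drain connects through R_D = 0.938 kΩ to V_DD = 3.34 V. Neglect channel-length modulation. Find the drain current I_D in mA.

I_D = 1.74 mA

V_GS = V_G = 1.81 V, so V_ov = 1.81 − 1 = 0.81 V.
k_n = μ_nC_ox · (W/L) = 5.312 mA/V².
Assume saturation: I_D = ½ k_n V_ov² = 0.5 × 5.312 × 0.81² = 1.74 mA, giving V_DS = V_DD − I_D R_D = 3.34 − 1.74 × 0.938 = 1.71 V.
V_DS = 1.71 V ≥ V_ov = 0.81 V, confirming saturation.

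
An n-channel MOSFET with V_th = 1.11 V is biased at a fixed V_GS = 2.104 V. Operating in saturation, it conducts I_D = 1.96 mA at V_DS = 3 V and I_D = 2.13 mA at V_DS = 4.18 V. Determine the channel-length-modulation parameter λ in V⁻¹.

With V_GS fixed, I_D ∝ (1 + λ V_DS) in saturation, so I_D2/I_D1 = (1 + λ V_DS2)/(1 + λ V_DS1).
2.13/1.96 = 1.087 = (1 + 4.18 λ)/(1 + 3 λ).
Solving: λ (I_D1 V_DS2 − I_D2 V_DS1) = I_D2 − I_D1, so λ = (2.13 − 1.96) / (1.96 × 4.18 − 2.13 × 3) = 0.17 / 1.8 = 0.0943 V⁻¹.

λ = 0.0943 V⁻¹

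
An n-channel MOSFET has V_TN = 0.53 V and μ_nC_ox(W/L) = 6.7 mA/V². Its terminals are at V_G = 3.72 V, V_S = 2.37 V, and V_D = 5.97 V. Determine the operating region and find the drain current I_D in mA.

V_GS = V_G − V_S = 3.72 − 2.37 = 1.35 V; V_DS = V_D − V_S = 5.97 − 2.37 = 3.6 V.
V_ov = V_GS − V_TN = 1.35 − 0.53 = 0.82 V.
Since V_DS = 3.6 V ≥ V_ov = 0.82 V, the device is in saturation.
I_D = ½ k_n V_ov² = 0.5 × 6.7 × 0.82² = 2.25 mA.

Saturation; I_D = 2.25 mA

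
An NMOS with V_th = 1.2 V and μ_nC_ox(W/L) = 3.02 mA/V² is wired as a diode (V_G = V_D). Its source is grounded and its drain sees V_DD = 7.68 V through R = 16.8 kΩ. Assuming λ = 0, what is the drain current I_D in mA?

I_D = 0.357 mA

With gate tied to drain, V_GS = V_DS ≥ V_GS − V_th, so the device is in saturation.
KCL at the drain: ½ k_n (V_GS − V_th)² = (V_DD − V_GS)/R.
Let x = V_GS − 1.2. Then 25.4 x² + x − 6.48 = 0, giving x = 0.486 V (positive root), so V_GS = 1.69 V.
I_D = (V_DD − V_GS)/R = (7.68 − 1.69) / 16.8 = 0.357 mA.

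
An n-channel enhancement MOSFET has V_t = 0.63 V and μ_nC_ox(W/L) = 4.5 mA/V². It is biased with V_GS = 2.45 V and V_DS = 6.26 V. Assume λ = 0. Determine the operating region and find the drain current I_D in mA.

V_ov = V_GS − V_t = 2.45 − 0.63 = 1.82 V.
Since V_DS = 6.26 V ≥ V_ov = 1.82 V, the device is in saturation.
I_D = ½ k_n V_ov² = 0.5 × 4.5 × 1.82² = 7.45 mA.

Saturation; I_D = 7.45 mA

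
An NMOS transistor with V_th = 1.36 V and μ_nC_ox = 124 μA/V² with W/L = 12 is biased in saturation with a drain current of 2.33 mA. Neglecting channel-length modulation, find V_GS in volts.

V_GS = 3.13 V

k_n = μ_nC_ox · (W/L) = 1.488 mA/V².
In saturation I_D = ½ k_n (V_GS − V_th)², so V_GS − V_th = √(2 I_D / k_n) = √(2 × 2.33 / 1.488) = 1.77 V.
V_GS = 1.36 + 1.77 = 3.13 V.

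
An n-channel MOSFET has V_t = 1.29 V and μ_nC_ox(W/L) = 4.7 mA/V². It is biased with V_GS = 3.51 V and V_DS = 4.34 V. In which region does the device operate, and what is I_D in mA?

Saturation; I_D = 11.6 mA

V_ov = V_GS − V_t = 3.51 − 1.29 = 2.22 V.
Since V_DS = 4.34 V ≥ V_ov = 2.22 V, the device is in saturation.
I_D = ½ k_n V_ov² = 0.5 × 4.7 × 2.22² = 11.6 mA.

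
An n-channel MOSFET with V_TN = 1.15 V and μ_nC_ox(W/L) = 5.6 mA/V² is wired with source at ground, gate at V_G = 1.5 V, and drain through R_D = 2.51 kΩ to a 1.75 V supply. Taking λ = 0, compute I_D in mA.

V_GS = V_G = 1.5 V, so V_ov = 1.5 − 1.15 = 0.35 V.
Assume saturation: I_D = ½ k_n V_ov² = 0.5 × 5.6 × 0.35² = 0.343 mA, giving V_DS = V_DD − I_D R_D = 1.75 − 0.343 × 2.51 = 0.889 V.
V_DS = 0.889 V ≥ V_ov = 0.35 V, confirming saturation.

I_D = 0.343 mA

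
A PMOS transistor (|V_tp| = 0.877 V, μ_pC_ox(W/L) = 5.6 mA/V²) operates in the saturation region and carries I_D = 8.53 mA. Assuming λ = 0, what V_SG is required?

V_SG = 2.62 V

In saturation I_D = ½ k_p (V_SG − |V_tp|)², so V_SG − |V_tp| = √(2 I_D / k_p) = √(2 × 8.53 / 5.6) = 1.75 V.
V_SG = 0.877 + 1.75 = 2.62 V.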